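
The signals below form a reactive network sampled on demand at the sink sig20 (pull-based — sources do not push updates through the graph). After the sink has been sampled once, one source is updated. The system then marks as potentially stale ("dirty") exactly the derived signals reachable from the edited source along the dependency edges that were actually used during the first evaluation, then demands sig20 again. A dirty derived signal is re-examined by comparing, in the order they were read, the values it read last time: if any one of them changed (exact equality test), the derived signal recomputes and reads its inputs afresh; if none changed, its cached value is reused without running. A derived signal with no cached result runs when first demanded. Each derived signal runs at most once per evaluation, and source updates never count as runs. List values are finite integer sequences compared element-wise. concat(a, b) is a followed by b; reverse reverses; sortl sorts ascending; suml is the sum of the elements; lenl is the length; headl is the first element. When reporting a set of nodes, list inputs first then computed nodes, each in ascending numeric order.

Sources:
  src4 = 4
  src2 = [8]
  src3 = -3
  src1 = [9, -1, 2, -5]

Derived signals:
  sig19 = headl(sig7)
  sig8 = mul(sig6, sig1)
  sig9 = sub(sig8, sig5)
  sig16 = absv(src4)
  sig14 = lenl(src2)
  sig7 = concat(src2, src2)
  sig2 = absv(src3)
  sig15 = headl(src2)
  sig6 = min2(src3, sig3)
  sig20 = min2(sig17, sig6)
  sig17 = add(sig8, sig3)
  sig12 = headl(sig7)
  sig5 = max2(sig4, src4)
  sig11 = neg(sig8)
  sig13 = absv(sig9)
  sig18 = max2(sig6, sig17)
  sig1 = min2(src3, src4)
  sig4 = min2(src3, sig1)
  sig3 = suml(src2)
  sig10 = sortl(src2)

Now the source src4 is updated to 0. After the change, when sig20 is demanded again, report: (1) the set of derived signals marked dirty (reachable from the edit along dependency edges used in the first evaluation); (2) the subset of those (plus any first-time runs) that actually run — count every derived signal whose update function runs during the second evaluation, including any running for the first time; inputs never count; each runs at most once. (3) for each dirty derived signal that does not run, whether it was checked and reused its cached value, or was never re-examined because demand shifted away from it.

Initial pass — values computed on the first demand:
  sig1 = min2(-3, 4) = -3
  sig3 = suml([8]) = 8
  sig6 = min2(-3, 8) = -3
  sig8 = mul(-3, -3) = 9
  sig17 = add(9, 8) = 17
  sig20 = min2(17, -3) = -3

Second demand — change propagation:
  sig1: re-runs because src4 4->0; new result -3 (unchanged).
  sig8: re-examined; everything it read last time is the same (sig6 unchanged, sig1 unchanged) — cache 9 kept, no run.
  sig17: re-examined; everything it read last time is the same (sig8 unchanged, sig3 unchanged) — cache 17 kept, no run.
  sig20: re-examined; everything it read last time is the same (sig17 unchanged, sig6 unchanged) — cache -3 kept, no run.

The important point: sig1 recomputes to an identical value, and the output ends up unchanged.

Dirty set: sig1, sig8, sig17, sig20.
Run set: sig1 (1 run).
Re-examined without running (cache reused): sig8, sig17, sig20.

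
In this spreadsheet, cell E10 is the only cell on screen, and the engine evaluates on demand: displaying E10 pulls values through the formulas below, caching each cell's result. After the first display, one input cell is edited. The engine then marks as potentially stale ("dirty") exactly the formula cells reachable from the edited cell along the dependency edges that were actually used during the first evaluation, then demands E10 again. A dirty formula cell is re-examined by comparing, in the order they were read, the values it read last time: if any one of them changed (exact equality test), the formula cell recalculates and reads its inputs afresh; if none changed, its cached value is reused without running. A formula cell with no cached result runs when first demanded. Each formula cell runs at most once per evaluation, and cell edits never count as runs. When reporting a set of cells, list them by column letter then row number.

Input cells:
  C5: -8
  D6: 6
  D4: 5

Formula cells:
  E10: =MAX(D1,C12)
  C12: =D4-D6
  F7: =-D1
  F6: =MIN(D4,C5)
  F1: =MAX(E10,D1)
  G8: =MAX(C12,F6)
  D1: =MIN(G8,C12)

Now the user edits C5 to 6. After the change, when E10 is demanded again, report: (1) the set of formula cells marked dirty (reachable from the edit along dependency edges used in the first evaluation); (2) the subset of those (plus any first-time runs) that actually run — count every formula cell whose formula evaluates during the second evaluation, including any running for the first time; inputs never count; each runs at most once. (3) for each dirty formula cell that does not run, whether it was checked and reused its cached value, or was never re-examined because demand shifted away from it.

Initial pass — values computed on the first demand:
  C12 = 5 - 6 = -1
  F6 = MIN(5, -8) = -8
  G8 = MAX(-1, -8) = -1
  D1 = MIN(-1, -1) = -1
  E10 = MAX(-1, -1) = -1

Second demand — change propagation:
  F6: re-runs because C5 -8->6; new result 5.
  G8: re-runs because F6 -8->5; new result 5.
  D1: re-runs because G8 -1->5; new result -1 (unchanged).
  E10: re-examined; everything it read last time is the same (D1 unchanged, C12 unchanged) — cache -1 kept, no run.

The important point: D1 recomputes to an identical value, and the output ends up unchanged.

Dirty set: D1, E10, F6, G8.
Run set: D1, F6, G8 (3 run).
Re-examined without running (cache reused): E10.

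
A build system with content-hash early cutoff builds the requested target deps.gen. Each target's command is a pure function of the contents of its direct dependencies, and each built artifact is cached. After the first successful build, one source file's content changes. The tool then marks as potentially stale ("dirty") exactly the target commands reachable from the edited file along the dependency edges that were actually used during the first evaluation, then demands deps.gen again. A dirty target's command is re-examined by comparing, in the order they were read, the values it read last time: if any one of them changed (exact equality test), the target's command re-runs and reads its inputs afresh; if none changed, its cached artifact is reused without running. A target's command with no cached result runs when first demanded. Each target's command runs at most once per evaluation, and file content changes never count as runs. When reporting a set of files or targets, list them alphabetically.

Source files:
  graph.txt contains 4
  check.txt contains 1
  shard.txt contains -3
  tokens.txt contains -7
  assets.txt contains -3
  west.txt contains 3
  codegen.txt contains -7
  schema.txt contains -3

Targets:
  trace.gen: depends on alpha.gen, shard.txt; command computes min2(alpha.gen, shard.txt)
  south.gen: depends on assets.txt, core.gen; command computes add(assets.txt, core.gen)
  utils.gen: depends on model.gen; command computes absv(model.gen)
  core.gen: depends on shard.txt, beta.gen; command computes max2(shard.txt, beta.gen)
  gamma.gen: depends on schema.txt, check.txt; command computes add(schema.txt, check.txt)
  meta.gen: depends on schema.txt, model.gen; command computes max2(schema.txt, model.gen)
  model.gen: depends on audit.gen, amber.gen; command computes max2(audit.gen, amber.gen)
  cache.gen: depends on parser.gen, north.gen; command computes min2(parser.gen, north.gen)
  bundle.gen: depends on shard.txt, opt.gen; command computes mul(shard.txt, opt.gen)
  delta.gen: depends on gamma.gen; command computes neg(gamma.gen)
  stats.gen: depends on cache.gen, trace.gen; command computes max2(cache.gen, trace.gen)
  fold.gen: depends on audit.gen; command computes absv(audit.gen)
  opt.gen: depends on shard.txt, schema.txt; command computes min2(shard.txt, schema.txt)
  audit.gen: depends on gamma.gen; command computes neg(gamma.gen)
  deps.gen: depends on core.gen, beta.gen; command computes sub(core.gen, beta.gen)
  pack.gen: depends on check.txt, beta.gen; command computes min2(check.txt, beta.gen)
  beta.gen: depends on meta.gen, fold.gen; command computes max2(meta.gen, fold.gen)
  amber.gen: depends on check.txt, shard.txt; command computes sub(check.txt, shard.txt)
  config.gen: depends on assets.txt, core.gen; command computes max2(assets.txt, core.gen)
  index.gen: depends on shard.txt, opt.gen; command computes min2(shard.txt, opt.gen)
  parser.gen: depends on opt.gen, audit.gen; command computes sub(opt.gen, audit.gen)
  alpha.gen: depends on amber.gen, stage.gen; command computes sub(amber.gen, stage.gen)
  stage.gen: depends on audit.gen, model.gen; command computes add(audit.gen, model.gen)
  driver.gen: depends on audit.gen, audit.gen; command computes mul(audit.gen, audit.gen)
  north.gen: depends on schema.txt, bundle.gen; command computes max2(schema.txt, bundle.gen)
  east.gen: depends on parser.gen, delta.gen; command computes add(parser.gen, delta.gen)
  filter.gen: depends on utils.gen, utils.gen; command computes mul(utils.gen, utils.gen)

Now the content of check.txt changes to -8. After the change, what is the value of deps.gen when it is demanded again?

New value of deps.gen: 0.

First evaluation (everything demanded from the output):
  amber.gen = sub(1, -3) = 4
  gamma.gen = add(-3, 1) = -2
  audit.gen = neg(-2) = 2
  fold.gen = absv(2) = 2
  model.gen = max2(2, 4) = 4
  meta.gen = max2(-3, 4) = 4
  beta.gen = max2(4, 2) = 4
  core.gen = max2(-3, 4) = 4
  deps.gen = sub(4, 4) = 0

Propagation after the edit:
  amber.gen: runs — check.txt 1->-8; result -5.
  gamma.gen: runs — check.txt 1->-8; result -11.
  audit.gen: runs — gamma.gen -2->-11; result 11.
  fold.gen: runs — audit.gen 2->11; result 11.
  model.gen: runs — audit.gen 2->11; amber.gen 4->-5; result 11.
  meta.gen: runs — model.gen 4->11; result 11.
  beta.gen: runs — meta.gen 4->11; fold.gen 2->11; result 11.
  core.gen: runs — beta.gen 4->11; result 11.
  deps.gen: runs — core.gen 4->11; beta.gen 4->11; result 0 (same value as before).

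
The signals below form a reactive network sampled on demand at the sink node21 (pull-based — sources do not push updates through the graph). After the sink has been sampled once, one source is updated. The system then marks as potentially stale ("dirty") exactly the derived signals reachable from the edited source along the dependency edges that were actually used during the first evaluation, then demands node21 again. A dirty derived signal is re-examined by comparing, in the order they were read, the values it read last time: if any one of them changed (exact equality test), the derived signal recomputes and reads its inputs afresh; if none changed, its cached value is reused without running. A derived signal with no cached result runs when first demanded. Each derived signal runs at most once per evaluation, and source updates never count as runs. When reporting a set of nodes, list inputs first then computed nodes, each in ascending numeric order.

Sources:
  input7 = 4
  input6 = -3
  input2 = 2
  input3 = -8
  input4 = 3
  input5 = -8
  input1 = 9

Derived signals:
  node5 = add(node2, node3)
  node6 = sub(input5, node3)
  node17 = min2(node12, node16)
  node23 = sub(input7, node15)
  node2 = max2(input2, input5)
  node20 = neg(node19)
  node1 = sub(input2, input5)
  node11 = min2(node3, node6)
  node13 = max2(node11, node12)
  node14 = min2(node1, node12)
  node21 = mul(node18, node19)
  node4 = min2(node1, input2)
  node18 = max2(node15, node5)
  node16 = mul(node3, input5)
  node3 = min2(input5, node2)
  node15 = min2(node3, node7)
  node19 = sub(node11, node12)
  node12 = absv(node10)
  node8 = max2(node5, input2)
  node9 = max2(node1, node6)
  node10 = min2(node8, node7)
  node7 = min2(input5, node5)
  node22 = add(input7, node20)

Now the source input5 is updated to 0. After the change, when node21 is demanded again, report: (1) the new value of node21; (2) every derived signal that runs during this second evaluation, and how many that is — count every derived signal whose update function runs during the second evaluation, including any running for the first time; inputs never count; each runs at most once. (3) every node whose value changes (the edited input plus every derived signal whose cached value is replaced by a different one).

node21 now evaluates to 0.
Run set: node2, node3, node5, node6, node7, node8, node10, node11, node12, node15, node18, node19, node21 (13 run).
Changed values: input5, node3, node5, node7, node10, node11, node12, node15, node18, node19, node21.

Initial pass — values computed on the first demand:
  node2 = max2(2, -8) = 2
  node3 = min2(-8, 2) = -8
  node5 = add(2, -8) = -6
  node6 = sub(-8, -8) = 0
  node7 = min2(-8, -6) = -8
  node8 = max2(-6, 2) = 2
  node10 = min2(2, -8) = -8
  node11 = min2(-8, 0) = -8
  node12 = absv(-8) = 8
  node15 = min2(-8, -8) = -8
  node18 = max2(-8, -6) = -6
  node19 = sub(-8, 8) = -16
  node21 = mul(-6, -16) = 96

Second demand — change propagation:
  node2: re-runs because input5 -8->0; new result 2 (unchanged).
  node3: re-runs because input5 -8->0; new result 0.
  node5: re-runs because node3 -8->0; new result 2.
  node6: re-runs because input5 -8->0; node3 -8->0; new result 0 (unchanged).
  node7: re-runs because input5 -8->0; node5 -6->2; new result 0.
  node8: re-runs because node5 -6->2; new result 2 (unchanged).
  node10: re-runs because node7 -8->0; new result 0.
  node11: re-runs because node3 -8->0; new result 0.
  node12: re-runs because node10 -8->0; new result 0.
  node15: re-runs because node3 -8->0; node7 -8->0; new result 0.
  node18: re-runs because node15 -8->0; node5 -6->2; new result 2.
  node19: re-runs because node11 -8->0; node12 8->0; new result 0.
  node21: re-runs because node18 -6->2; node19 -16->0; new result 0.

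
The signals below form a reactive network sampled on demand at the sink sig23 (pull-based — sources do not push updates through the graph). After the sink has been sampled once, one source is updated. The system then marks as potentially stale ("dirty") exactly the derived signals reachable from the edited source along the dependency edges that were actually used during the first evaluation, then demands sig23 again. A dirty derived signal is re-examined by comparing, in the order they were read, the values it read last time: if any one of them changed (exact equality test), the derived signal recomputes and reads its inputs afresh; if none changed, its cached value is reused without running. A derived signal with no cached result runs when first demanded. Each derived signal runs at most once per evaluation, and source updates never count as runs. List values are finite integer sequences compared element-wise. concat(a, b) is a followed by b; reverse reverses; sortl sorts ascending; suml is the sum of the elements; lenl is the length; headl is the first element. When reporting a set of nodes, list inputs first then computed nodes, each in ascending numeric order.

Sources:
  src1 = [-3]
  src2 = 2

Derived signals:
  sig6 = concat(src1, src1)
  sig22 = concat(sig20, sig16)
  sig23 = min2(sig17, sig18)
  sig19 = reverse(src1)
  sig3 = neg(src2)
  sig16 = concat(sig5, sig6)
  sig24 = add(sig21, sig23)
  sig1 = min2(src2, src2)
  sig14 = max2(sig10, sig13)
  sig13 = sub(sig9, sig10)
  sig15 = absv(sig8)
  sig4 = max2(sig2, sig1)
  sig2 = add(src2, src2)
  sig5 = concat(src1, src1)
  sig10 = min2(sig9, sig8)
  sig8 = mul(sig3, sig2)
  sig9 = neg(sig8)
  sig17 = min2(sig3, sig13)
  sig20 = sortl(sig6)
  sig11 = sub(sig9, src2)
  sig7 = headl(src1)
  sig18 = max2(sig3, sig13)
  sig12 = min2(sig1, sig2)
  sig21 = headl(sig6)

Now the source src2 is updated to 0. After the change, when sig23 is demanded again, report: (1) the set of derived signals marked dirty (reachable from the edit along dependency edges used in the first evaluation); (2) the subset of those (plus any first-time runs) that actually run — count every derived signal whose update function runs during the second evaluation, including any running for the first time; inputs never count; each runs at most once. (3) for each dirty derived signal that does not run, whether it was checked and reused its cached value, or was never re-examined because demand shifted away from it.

Dirty set: sig2, sig3, sig8, sig9, sig10, sig13, sig17, sig18, sig23.
Run set: sig2, sig3, sig8, sig9, sig10, sig13, sig17, sig18, sig23 (9 run).
All dirty derived signals ended up running.

Initial pass — values computed on the first demand:
  sig2 = add(2, 2) = 4
  sig3 = neg(2) = -2
  sig8 = mul(-2, 4) = -8
  sig9 = neg(-8) = 8
  sig10 = min2(8, -8) = -8
  sig13 = sub(8, -8) = 16
  sig17 = min2(-2, 16) = -2
  sig18 = max2(-2, 16) = 16
  sig23 = min2(-2, 16) = -2

Second demand — change propagation:
  sig2: re-runs because src2 2->0; src2 2->0; new result 0.
  sig3: re-runs because src2 2->0; new result 0.
  sig8: re-runs because sig3 -2->0; sig2 4->0; new result 0.
  sig9: re-runs because sig8 -8->0; new result 0.
  sig10: re-runs because sig9 8->0; sig8 -8->0; new result 0.
  sig13: re-runs because sig9 8->0; sig10 -8->0; new result 0.
  sig17: re-runs because sig3 -2->0; sig13 16->0; new result 0.
  sig18: re-runs because sig3 -2->0; sig13 16->0; new result 0.
  sig23: re-runs because sig17 -2->0; sig18 16->0; new result 0.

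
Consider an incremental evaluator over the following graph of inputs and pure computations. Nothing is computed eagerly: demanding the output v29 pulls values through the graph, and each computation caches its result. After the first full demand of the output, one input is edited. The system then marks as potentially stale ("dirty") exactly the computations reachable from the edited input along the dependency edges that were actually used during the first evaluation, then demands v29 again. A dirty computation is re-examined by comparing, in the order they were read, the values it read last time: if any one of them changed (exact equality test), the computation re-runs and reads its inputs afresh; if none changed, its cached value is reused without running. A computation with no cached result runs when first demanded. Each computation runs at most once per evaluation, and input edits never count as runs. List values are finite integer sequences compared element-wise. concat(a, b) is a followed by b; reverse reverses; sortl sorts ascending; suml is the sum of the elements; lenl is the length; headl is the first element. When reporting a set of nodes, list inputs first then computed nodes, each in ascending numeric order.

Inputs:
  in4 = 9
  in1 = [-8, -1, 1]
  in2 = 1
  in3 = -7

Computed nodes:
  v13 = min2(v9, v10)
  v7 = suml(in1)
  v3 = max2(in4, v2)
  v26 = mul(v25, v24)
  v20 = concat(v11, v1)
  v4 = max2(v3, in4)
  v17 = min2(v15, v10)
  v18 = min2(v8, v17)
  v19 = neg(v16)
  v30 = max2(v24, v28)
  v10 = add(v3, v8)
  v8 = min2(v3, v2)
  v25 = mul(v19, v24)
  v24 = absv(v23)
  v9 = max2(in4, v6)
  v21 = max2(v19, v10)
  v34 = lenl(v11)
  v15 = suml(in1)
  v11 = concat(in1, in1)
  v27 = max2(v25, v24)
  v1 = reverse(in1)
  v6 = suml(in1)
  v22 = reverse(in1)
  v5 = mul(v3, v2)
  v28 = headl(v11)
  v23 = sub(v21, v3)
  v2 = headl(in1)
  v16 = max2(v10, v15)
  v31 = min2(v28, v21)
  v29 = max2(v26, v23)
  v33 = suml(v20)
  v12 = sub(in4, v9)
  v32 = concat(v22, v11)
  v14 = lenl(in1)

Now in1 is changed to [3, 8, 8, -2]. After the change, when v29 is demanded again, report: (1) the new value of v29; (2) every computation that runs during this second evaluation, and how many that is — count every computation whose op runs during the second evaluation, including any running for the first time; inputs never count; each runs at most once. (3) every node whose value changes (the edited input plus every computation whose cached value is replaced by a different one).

Initial pass — values computed on the first demand:
  v2 = headl([-8, -1, 1]) = -8
  v3 = max2(9, -8) = 9
  v8 = min2(9, -8) = -8
  v10 = add(9, -8) = 1
  v15 = suml([-8, -1, 1]) = -8
  v16 = max2(1, -8) = 1
  v19 = neg(1) = -1
  v21 = max2(-1, 1) = 1
  v23 = sub(1, 9) = -8
  v24 = absv(-8) = 8
  v25 = mul(-1, 8) = -8
  v26 = mul(-8, 8) = -64
  v29 = max2(-64, -8) = -8

Second demand — change propagation:
  v2: re-runs because in1 [-8, -1, 1]->[3, 8, 8, -2]; new result 3.
  v3: re-runs because v2 -8->3; new result 9 (unchanged).
  v8: re-runs because v2 -8->3; new result 3.
  v10: re-runs because v8 -8->3; new result 12.
  v15: re-runs because in1 [-8, -1, 1]->[3, 8, 8, -2]; new result 17.
  v16: re-runs because v10 1->12; v15 -8->17; new result 17.
  v19: re-runs because v16 1->17; new result -17.
  v21: re-runs because v19 -1->-17; v10 1->12; new result 12.
  v23: re-runs because v21 1->12; new result 3.
  v24: re-runs because v23 -8->3; new result 3.
  v25: re-runs because v19 -1->-17; v24 8->3; new result -51.
  v26: re-runs because v25 -8->-51; v24 8->3; new result -153.
  v29: re-runs because v26 -64->-153; v23 -8->3; new result 3.

v29 now evaluates to 3.
Run set: v2, v3, v8, v10, v15, v16, v19, v21, v23, v24, v25, v26, v29 (13 run).
Changed values: in1, v2, v8, v10, v15, v16, v19, v21, v23, v24, v25, v26, v29.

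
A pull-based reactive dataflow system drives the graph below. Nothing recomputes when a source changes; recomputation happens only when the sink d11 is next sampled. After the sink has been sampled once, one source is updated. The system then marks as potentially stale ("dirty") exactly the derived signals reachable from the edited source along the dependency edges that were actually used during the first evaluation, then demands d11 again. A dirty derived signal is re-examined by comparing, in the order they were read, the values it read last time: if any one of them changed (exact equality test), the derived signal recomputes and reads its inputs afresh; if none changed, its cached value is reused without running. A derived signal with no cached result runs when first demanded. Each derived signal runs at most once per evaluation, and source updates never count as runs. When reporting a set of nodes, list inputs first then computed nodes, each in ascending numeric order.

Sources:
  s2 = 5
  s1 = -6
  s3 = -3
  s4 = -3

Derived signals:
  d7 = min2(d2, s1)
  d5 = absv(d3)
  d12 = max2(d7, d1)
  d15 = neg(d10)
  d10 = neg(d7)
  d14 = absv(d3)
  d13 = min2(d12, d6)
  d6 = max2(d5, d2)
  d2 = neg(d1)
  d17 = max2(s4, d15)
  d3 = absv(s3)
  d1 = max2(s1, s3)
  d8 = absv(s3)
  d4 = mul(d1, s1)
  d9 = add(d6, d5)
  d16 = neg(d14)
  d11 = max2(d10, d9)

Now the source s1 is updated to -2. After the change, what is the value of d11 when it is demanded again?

New value of d11: 6.
Key observation: the cutoff stops propagation at d9 — its inputs' values are unchanged, so it reuses its cache.

First evaluation (everything demanded from the output):
  d1 = max2(-6, -3) = -3
  d2 = neg(-3) = 3
  d3 = absv(-3) = 3
  d5 = absv(3) = 3
  d6 = max2(3, 3) = 3
  d7 = min2(3, -6) = -6
  d9 = add(3, 3) = 6
  d10 = neg(-6) = 6
  d11 = max2(6, 6) = 6

Propagation after the edit:
  d1: runs — s1 -6->-2; result -2.
  d2: runs — d1 -3->-2; result 2.
  d6: runs — d2 3->2; result 3 (same value as before).
  d7: runs — d2 3->2; s1 -6->-2; result -2.
  d9: checked — values it read are unchanged (d6 unchanged, d5 unchanged); reused cached 6 without running.
  d10: runs — d7 -6->-2; result 2.
  d11: runs — d10 6->2; result 6 (same value as before).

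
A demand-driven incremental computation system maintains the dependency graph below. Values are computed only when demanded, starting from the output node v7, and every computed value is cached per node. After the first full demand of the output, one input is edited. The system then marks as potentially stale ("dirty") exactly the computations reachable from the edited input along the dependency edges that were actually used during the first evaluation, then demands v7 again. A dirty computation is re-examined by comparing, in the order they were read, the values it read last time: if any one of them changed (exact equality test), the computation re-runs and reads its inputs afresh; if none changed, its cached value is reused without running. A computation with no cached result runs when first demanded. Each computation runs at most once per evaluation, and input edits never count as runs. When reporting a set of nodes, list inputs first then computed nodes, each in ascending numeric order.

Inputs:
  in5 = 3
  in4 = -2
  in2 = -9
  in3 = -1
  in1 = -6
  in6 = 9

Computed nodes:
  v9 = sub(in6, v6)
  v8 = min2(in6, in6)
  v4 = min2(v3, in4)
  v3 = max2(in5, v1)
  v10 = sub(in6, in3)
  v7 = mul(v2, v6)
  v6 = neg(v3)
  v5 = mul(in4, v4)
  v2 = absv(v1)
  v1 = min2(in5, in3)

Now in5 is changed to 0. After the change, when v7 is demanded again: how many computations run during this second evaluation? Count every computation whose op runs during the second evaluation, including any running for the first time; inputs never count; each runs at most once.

Computations that run: v1, v3, v6, v7 — 4 in total.
Key observation: the cutoff stops propagation at v2 — its inputs' values are unchanged, so it reuses its cache.

First evaluation (everything demanded from the output):
  v1 = min2(3, -1) = -1
  v2 = absv(-1) = 1
  v3 = max2(3, -1) = 3
  v6 = neg(3) = -3
  v7 = mul(1, -3) = -3

Propagation after the edit:
  v1: runs — in5 3->0; result -1 (same value as before).
  v2: checked — values it read are unchanged (v1 unchanged); reused cached 1 without running.
  v3: runs — in5 3->0; result 0.
  v6: runs — v3 3->0; result 0.
  v7: runs — v6 -3->0; result 0.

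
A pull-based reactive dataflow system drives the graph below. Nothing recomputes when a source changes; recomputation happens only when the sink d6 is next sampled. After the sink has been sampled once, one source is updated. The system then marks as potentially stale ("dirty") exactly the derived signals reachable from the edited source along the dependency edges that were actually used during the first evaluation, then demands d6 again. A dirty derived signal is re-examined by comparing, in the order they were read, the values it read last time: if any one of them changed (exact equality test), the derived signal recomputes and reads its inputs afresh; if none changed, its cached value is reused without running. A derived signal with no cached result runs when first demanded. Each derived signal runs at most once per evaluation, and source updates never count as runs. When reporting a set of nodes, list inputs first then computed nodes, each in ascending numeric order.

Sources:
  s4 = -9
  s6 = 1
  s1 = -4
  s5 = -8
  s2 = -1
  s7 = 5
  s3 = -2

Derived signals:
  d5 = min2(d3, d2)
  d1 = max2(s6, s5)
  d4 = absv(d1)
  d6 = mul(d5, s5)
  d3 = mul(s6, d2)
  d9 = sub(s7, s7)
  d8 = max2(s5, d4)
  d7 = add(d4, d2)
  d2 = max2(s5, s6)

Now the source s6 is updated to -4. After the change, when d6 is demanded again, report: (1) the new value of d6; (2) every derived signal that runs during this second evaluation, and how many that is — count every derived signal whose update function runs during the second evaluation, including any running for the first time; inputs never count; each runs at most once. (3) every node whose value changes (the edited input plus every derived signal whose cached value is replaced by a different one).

New value of d6: 32.
Derived signals that run: d2, d3, d5, d6 — 4 in total.
Values that change: s6, d2, d3, d5, d6.

First evaluation (everything demanded from the output):
  d2 = max2(-8, 1) = 1
  d3 = mul(1, 1) = 1
  d5 = min2(1, 1) = 1
  d6 = mul(1, -8) = -8

Propagation after the edit:
  d2: runs — s6 1->-4; result -4.
  d3: runs — s6 1->-4; d2 1->-4; result 16.
  d5: runs — d3 1->16; d2 1->-4; result -4.
  d6: runs — d5 1->-4; result 32.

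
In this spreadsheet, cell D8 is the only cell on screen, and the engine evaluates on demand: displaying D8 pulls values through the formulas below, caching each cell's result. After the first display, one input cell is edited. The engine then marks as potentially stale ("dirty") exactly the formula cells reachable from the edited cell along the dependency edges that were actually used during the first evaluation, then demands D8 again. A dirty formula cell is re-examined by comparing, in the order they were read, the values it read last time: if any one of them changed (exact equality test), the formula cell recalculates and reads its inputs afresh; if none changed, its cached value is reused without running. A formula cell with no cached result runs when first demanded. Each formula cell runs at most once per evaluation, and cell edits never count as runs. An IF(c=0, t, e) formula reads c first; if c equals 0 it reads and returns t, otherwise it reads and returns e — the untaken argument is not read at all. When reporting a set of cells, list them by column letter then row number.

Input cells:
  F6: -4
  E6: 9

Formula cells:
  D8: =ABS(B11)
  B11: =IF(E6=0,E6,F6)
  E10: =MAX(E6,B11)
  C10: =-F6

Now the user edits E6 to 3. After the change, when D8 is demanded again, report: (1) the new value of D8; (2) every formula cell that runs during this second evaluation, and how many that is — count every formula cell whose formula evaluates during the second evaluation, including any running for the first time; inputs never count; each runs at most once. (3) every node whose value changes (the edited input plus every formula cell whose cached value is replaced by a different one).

Initial pass — values computed on the first demand:
  B11 = IF(E6=0: E6=9 -> else branch F6) = -4
  D8 = ABS(-4) = 4

Second demand — change propagation:
  B11: re-runs because E6 9->3; new result -4 (unchanged).
  D8: re-examined; everything it read last time is the same (B11 unchanged) — cache 4 kept, no run.

The important point: B11 recomputes to an identical value, and the output ends up unchanged.

D8 now evaluates to 4.
Run set: B11 (1 run).
Changed values: E6.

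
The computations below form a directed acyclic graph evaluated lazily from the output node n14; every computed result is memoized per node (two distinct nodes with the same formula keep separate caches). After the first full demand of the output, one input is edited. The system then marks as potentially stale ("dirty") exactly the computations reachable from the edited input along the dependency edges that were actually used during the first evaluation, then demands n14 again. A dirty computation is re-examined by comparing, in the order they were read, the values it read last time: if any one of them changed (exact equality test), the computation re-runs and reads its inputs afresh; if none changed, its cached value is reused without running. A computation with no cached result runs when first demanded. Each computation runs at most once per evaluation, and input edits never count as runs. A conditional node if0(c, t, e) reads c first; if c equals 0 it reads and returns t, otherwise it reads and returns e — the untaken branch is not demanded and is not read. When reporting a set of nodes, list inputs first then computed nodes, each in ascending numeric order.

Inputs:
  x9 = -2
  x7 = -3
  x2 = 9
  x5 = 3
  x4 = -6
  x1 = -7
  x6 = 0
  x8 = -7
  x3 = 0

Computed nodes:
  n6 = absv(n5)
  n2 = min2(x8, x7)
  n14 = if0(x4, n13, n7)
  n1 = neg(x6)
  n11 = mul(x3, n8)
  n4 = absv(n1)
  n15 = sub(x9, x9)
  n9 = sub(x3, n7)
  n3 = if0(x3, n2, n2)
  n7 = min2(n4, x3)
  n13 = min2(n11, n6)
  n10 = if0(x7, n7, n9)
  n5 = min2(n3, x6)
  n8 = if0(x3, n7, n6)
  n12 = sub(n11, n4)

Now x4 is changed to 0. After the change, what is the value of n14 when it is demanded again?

Demanding n14 again yields 0.
Note the branch switch — n2, n3, n5, n6, n8, n11, n13 had no cache and run now for the first time.

First demand of the output computes:
  n1 = neg(0) = 0
  n4 = absv(0) = 0
  n7 = min2(0, 0) = 0
  n14 = if0(x4=-6 -> else branch n7) = 0

After the edit, cleaning proceeds:
  n2: had never run; runs now, result -7.
  n3: had never run; runs now, result -7.
  n5: had never run; runs now, result -7.
  n6: had never run; runs now, result 7.
  n8: had never run; runs now, result 0.
  n11: had never run; runs now, result 0.
  n13: had never run; runs now, result 0.
  n14: a read changed (x4 -6->0) — executes, giving 0 — identical to its old value.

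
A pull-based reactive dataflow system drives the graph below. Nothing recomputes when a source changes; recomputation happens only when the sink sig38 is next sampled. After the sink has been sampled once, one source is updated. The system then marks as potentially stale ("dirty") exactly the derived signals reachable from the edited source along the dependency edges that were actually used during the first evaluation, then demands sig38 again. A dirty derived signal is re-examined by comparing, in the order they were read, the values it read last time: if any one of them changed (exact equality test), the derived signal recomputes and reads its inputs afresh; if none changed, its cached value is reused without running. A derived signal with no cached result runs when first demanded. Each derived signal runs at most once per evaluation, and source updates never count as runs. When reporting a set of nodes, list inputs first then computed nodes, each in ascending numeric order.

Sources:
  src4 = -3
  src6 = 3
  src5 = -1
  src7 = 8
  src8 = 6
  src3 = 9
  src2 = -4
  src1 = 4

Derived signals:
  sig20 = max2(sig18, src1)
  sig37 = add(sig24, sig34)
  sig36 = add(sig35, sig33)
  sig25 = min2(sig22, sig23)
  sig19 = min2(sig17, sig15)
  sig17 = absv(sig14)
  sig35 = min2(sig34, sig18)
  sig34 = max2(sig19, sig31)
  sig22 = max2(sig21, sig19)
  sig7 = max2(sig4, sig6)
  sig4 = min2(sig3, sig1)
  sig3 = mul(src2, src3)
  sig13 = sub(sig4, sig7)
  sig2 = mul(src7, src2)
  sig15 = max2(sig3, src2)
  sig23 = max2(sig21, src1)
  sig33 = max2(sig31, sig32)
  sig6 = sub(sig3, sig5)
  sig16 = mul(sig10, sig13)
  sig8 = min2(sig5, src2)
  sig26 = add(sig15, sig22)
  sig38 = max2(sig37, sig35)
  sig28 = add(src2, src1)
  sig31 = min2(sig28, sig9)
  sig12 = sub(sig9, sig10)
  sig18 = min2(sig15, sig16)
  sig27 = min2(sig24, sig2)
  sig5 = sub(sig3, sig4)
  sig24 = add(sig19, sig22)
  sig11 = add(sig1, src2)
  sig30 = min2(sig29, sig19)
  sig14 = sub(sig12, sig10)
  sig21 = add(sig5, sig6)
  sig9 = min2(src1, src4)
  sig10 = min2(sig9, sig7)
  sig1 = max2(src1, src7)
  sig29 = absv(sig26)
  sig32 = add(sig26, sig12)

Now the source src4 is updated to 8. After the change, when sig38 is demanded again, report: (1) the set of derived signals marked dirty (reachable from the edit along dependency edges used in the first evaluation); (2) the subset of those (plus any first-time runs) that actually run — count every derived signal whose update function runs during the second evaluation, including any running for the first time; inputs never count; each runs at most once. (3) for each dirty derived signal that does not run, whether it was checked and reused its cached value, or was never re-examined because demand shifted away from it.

Marked dirty: sig9, sig10, sig12, sig14, sig16, sig17, sig18, sig19, sig22, sig24, sig31, sig34, sig35, sig37, sig38.
Derived signals that run: sig9, sig10, sig12, sig14, sig17, sig19, sig31, sig34, sig35, sig37, sig38 — 11 in total.
Checked but reused from cache: sig16, sig18, sig22, sig24.
Key observation: the cutoff stops propagation at sig16 — its inputs' values are unchanged, so it reuses its cache.

First evaluation (everything demanded from the output):
  sig1 = max2(4, 8) = 8
  sig3 = mul(-4, 9) = -36
  sig4 = min2(-36, 8) = -36
  sig5 = sub(-36, -36) = 0
  sig6 = sub(-36, 0) = -36
  sig7 = max2(-36, -36) = -36
  sig9 = min2(4, -3) = -3
  sig10 = min2(-3, -36) = -36
  sig12 = sub(-3, -36) = 33
  sig13 = sub(-36, -36) = 0
  sig14 = sub(33, -36) = 69
  sig15 = max2(-36, -4) = -4
  sig16 = mul(-36, 0) = 0
  sig17 = absv(69) = 69
  sig18 = min2(-4, 0) = -4
  sig19 = min2(69, -4) = -4
  sig21 = add(0, -36) = -36
  sig22 = max2(-36, -4) = -4
  sig24 = add(-4, -4) = -8
  sig28 = add(-4, 4) = 0
  sig31 = min2(0, -3) = -3
  sig34 = max2(-4, -3) = -3
  sig35 = min2(-3, -4) = -4
  sig37 = add(-8, -3) = -11
  sig38 = max2(-11, -4) = -4

Propagation after the edit:
  sig9: runs — src4 -3->8; result 4.
  sig10: runs — sig9 -3->4; result -36 (same value as before).
  sig12: runs — sig9 -3->4; result 40.
  sig14: runs — sig12 33->40; result 76.
  sig16: checked — values it read are unchanged (sig10 unchanged, sig13 unchanged); reused cached 0 without running.
  sig17: runs — sig14 69->76; result 76.
  sig18: checked — values it read are unchanged (sig15 unchanged, sig16 unchanged); reused cached -4 without running.
  sig19: runs — sig17 69->76; result -4 (same value as before).
  sig22: checked — values it read are unchanged (sig21 unchanged, sig19 unchanged); reused cached -4 without running.
  sig24: checked — values it read are unchanged (sig19 unchanged, sig22 unchanged); reused cached -8 without running.
  sig31: runs — sig9 -3->4; result 0.
  sig34: runs — sig31 -3->0; result 0.
  sig35: runs — sig34 -3->0; result -4 (same value as before).
  sig37: runs — sig34 -3->0; result -8.
  sig38: runs — sig37 -11->-8; result -4 (same value as before).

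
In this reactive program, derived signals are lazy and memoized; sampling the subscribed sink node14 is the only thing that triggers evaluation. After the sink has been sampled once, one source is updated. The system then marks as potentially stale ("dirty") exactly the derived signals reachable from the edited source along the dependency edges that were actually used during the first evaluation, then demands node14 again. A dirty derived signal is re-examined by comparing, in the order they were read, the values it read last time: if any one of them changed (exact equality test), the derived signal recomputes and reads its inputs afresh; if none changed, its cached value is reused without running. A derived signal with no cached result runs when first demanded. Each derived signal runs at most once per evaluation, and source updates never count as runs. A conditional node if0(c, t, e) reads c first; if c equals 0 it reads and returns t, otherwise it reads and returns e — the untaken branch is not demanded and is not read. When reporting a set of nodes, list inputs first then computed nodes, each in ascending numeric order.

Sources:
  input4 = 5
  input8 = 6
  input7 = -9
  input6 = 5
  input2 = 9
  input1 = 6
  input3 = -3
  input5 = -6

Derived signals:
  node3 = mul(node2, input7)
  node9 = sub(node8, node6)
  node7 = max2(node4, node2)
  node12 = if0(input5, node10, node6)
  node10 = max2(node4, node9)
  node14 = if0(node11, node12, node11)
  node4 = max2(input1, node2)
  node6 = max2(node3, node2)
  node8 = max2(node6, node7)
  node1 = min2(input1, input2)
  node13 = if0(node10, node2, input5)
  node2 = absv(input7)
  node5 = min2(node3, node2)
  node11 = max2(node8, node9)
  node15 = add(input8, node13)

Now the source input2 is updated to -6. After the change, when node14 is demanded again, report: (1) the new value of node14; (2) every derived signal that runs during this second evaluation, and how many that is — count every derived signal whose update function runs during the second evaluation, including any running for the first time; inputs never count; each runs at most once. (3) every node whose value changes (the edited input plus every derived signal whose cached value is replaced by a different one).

Demanding node14 again yields 9.
0 derived signals run: none.
The nodes whose values change: input2.
Note the shortcut — input2 feeds only undemanded nodes, so no recomputation happens.

First demand of the output computes:
  node2 = absv(-9) = 9
  node3 = mul(9, -9) = -81
  node4 = max2(6, 9) = 9
  node6 = max2(-81, 9) = 9
  node7 = max2(9, 9) = 9
  node8 = max2(9, 9) = 9
  node9 = sub(9, 9) = 0
  node11 = max2(9, 0) = 9
  node14 = if0(node11=9 -> else branch node11) = 9

After the edit, cleaning proceeds:
  input2 only reaches undemanded nodes; the second demand re-runs nothing.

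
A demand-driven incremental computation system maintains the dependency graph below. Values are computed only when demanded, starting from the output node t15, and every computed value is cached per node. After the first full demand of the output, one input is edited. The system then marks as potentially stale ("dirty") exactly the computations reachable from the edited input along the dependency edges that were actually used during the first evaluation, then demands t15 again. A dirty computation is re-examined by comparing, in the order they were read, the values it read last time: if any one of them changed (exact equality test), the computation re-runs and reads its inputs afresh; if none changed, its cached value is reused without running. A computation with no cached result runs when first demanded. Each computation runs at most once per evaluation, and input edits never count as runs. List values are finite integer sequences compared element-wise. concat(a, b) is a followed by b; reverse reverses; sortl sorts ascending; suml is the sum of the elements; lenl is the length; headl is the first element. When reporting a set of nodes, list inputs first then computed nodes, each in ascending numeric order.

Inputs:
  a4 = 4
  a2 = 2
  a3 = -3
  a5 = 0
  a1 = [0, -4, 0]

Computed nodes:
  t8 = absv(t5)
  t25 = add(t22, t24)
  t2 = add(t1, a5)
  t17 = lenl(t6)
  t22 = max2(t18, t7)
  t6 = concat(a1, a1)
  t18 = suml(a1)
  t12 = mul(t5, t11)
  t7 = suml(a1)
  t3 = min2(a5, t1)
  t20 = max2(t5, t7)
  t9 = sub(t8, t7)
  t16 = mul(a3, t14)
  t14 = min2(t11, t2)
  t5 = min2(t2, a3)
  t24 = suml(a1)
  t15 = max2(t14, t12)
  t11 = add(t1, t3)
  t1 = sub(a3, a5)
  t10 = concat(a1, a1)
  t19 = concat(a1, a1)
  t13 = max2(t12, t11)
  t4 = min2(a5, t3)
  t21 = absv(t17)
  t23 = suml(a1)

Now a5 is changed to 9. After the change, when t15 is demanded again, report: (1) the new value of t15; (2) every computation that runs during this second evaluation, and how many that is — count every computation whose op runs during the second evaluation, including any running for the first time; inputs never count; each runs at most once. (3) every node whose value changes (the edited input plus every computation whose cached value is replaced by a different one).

New value of t15: 72.
Computations that run: t1, t2, t3, t11, t12, t14, t15 — 7 in total.
Values that change: a5, t1, t3, t11, t12, t14, t15.
Key observation: the cutoff stops propagation at t5 — its inputs' values are unchanged, so it reuses its cache.

First evaluation (everything demanded from the output):
  t1 = sub(-3, 0) = -3
  t2 = add(-3, 0) = -3
  t3 = min2(0, -3) = -3
  t5 = min2(-3, -3) = -3
  t11 = add(-3, -3) = -6
  t12 = mul(-3, -6) = 18
  t14 = min2(-6, -3) = -6
  t15 = max2(-6, 18) = 18

Propagation after the edit:
  t1: runs — a5 0->9; result -12.
  t2: runs — t1 -3->-12; a5 0->9; result -3 (same value as before).
  t3: runs — a5 0->9; t1 -3->-12; result -12.
  t5: checked — values it read are unchanged (t2 unchanged, a3 unchanged); reused cached -3 without running.
  t11: runs — t1 -3->-12; t3 -3->-12; result -24.
  t12: runs — t11 -6->-24; result 72.
  t14: runs — t11 -6->-24; result -24.
  t15: runs — t14 -6->-24; t12 18->72; result 72.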